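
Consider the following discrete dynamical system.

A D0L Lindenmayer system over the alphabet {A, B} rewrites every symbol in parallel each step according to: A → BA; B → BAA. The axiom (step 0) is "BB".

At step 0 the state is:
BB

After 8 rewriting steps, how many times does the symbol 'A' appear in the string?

gen 0: BB
gen 1: BAABAA
gen 2: BAABABABAABABA
gen 3: BAABABABAABABAABABAABABABAABABAABA
gen 4: BAABABABAABABAABABAABABABAABABAABABABAABABAABABABAABABAABABAABABABAABABAABABABAABA
gen 5: BAABABABAABABAABABAABABABAABABAABABABAABABAABABABAABABAABA…BAABABABAABABAABABAABABABAABABAABABABAABABAABABAABABABAABA  (len 198)
gen 6: BAABABABAABABAABABAABABABAABABAABABABAABABAABABABAABABAABA…BAABABAABABABAABABAABABABAABABAABABABAABABAABABAABABABAABA  (len 478)
gen 7: BAABABABAABABAABABAABABABAABABAABABABAABABAABABABAABABAABA…BAABABAABABABAABABAABABABAABABAABABABAABABAABABAABABABAABA  (len 1154)
gen 8: BAABABABAABABAABABAABABABAABABAABABABAABABAABABABAABABAABA…BAABABAABABABAABABAABABABAABABAABABABAABABAABABAABABABAABA  (len 2786)

1632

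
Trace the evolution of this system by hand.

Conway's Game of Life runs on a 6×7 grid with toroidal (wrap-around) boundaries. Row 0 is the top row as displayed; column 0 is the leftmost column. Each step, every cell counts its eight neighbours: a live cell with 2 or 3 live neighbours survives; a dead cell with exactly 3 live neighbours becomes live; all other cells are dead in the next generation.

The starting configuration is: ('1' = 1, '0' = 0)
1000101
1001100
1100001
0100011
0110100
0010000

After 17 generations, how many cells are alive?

0) 1000101
1001100
1100001
0100011
0110100
0010000
1) 1100111
0001100
0110100
0000011
1111010
1010010
2) 1110000
0000001
0010100
0000011
1011010
0000000
3) 1100000
1011000
0000001
0110011
0000110
1001001
4) 0001000
1010001
0001011
1000101
0111100
1100111
5) 0011100
1011111
0101100
1100001
0010000
1100011
6) 0000000
1000001
0000000
1101000
0010010
1100111
7) 0100000
0000000
0100001
0110000
0011010
1100111
8) 0100011
1000000
1110000
1101000
0001010
1101111
9) 0110000
0010000
0010001
1001101
0001010
0101000
10) 0101000
0011000
1110011
1011101
1001011
0101100
11) 0100000
0001101
0000010
0000000
0000000
0101011
12) 0001001
0000110
0000110
0000000
0000000
1010000
13) 0001111
0001001
0000110
0000000
0000000
0000000
14) 0001111
0001001
0000110
0000000
0000000
0000110
15) 0001001
0001001
0000110
0000000
0000000
0001001
16) 1011111
0001001
0000110
0000000
0000000
0000000
17) 1011111
1010000
0000110
0000000
0000000
0001111

14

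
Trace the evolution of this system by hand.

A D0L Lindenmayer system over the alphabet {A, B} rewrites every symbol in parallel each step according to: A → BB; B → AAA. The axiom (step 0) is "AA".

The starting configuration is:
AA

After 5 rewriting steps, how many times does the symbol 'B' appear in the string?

0) AA
1) BBBB
2) AAAAAAAAAAAA
3) BBBBBBBBBBBBBBBBBBBBBBBB
4) AAAAAAAAAAAAAAAAAAAAAAAAAAAAAAAAAAAAAAAAAAAAAAAAAAAAAAAAAAAAAAAAAAAAAAAA
5) BBBBBBBBBBBBBBBBBBBBBBBBBBBBBBBBBBBBBBBBBBBBBBBBBBBBBBBBBB…BBBBBBBBBBBBBBBBBBBBBBBBBBBBBBBBBBBBBBBBBBBBBBBBBBBBBBBBBB  (len 144)

144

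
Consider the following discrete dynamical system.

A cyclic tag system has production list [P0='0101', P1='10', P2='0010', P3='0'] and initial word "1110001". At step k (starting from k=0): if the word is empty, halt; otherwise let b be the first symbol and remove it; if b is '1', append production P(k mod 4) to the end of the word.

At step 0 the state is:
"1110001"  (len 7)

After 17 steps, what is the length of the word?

14

k=0  "1110001"  (len 7)
k=1  "1100010101"  (len 10)
k=2  "10001010110"  (len 11)
k=3  "00010101100010"  (len 14)
k=4  "0010101100010"  (len 13)
k=5  "010101100010"  (len 12)
k=6  "10101100010"  (len 11)
k=7  "01011000100010"  (len 14)
k=8  "1011000100010"  (len 13)
k=9  "0110001000100101"  (len 16)
k=10  "110001000100101"  (len 15)
k=11  "100010001001010010"  (len 18)
k=12  "000100010010100100"  (len 18)
k=13  "00100010010100100"  (len 17)
k=14  "0100010010100100"  (len 16)
k=15  "100010010100100"  (len 15)
k=16  "000100101001000"  (len 15)
k=17  "00100101001000"  (len 14)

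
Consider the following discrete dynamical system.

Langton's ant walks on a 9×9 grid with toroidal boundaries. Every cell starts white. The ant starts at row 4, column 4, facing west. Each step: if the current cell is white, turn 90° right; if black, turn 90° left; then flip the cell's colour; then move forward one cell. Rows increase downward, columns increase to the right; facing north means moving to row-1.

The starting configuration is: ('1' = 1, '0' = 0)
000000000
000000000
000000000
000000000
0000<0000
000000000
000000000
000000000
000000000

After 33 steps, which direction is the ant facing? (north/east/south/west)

north

step 0: 000000000
000000000
000000000
000000000
0000<0000
000000000
000000000
000000000
000000000
step 1: 000000000
000000000
000000000
0000^0000
000010000
000000000
000000000
000000000
000000000
step 2: 000000000
000000000
000000000
00001>000
000010000
000000000
000000000
000000000
000000000
step 3: 000000000
000000000
000000000
000011000
00001v000
000000000
000000000
000000000
000000000
step 4: 000000000
000000000
000000000
000011000
0000<1000
000000000
000000000
000000000
000000000
step 5: 000000000
000000000
000000000
000011000
000001000
0000v0000
000000000
000000000
000000000
step 6: 000000000
000000000
000000000
000011000
000001000
000<10000
000000000
000000000
000000000
step 7: 000000000
000000000
000000000
000011000
000^01000
000110000
000000000
000000000
000000000
step 8: 000000000
000000000
000000000
000011000
0001>1000
000110000
000000000
000000000
000000000
step 9: 000000000
000000000
000000000
000011000
000111000
0001v0000
000000000
000000000
000000000
step 10: 000000000
000000000
000000000
000011000
000111000
00010>000
000000000
000000000
000000000
step 11: 000000000
000000000
000000000
000011000
000111000
000101000
00000v000
000000000
000000000
step 12: 000000000
000000000
000000000
000011000
000111000
000101000
0000<1000
000000000
000000000
step 13: 000000000
000000000
000000000
000011000
000111000
0001^1000
000011000
000000000
000000000
step 14: 000000000
000000000
000000000
000011000
000111000
00011>000
000011000
000000000
000000000
step 15: 000000000
000000000
000000000
000011000
00011^000
000110000
000011000
000000000
000000000
step 16: 000000000
000000000
000000000
000011000
0001<0000
000110000
000011000
000000000
000000000
step 17: 000000000
000000000
000000000
000011000
000100000
0001v0000
000011000
000000000
000000000
step 18: 000000000
000000000
000000000
000011000
000100000
00010>000
000011000
000000000
000000000
step 19: 000000000
000000000
000000000
000011000
000100000
000101000
00001v000
000000000
000000000
step 20: 000000000
000000000
000000000
000011000
000100000
000101000
000010>00
000000000
000000000
step 21: 000000000
000000000
000000000
000011000
000100000
000101000
000010100
000000v00
000000000
step 22: 000000000
000000000
000000000
000011000
000100000
000101000
000010100
00000<100
000000000
step 23: 000000000
000000000
000000000
000011000
000100000
000101000
00001^100
000001100
000000000
step 24: 000000000
000000000
000000000
000011000
000100000
000101000
000011>00
000001100
000000000
step 25: 000000000
000000000
000000000
000011000
000100000
000101^00
000011000
000001100
000000000
step 26: 000000000
000000000
000000000
000011000
000100000
0001011>0
000011000
000001100
000000000
step 27: 000000000
000000000
000000000
000011000
000100000
000101110
0000110v0
000001100
000000000
step 28: 000000000
000000000
000000000
000011000
000100000
000101110
000011<10
000001100
000000000
step 29: 000000000
000000000
000000000
000011000
000100000
000101^10
000011110
000001100
000000000
step 30: 000000000
000000000
000000000
000011000
000100000
00010<010
000011110
000001100
000000000
step 31: 000000000
000000000
000000000
000011000
000100000
000100010
00001v110
000001100
000000000
step 32: 000000000
000000000
000000000
000011000
000100000
000100010
000010>10
000001100
000000000
step 33: 000000000
000000000
000000000
000011000
000100000
000100^10
000010010
000001100
000000000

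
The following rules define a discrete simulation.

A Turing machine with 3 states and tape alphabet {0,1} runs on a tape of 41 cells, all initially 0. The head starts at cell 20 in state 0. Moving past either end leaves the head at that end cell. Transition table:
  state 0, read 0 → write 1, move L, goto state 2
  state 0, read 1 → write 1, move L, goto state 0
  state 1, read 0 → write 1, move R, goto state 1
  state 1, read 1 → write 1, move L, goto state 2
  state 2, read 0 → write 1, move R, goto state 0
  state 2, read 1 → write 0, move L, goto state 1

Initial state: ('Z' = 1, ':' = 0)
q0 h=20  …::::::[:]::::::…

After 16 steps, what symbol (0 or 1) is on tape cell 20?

1

0) q0 h=20  …::::::[:]::::::…
1) q2 h=19  …::::::[:]Z:::::…
2) q0 h=20  …:::::Z[Z]::::::…
3) q0 h=19  …::::::[Z]Z:::::…
4) q0 h=18  …::::::[:]ZZ::::…
5) q2 h=17  …::::::[:]ZZZ:::…
6) q0 h=18  …:::::Z[Z]ZZ::::…
7) q0 h=17  …::::::[Z]ZZZ:::…
8) q0 h=16  …::::::[:]ZZZZ::…
9) q2 h=15  …::::::[:]ZZZZZ:…
10) q0 h=16  …:::::Z[Z]ZZZZ::…
11) q0 h=15  …::::::[Z]ZZZZZ:…
12) q0 h=14  …::::::[:]ZZZZZZ…
13) q2 h=13  …::::::[:]ZZZZZZ…
14) q0 h=14  …:::::Z[Z]ZZZZZZ…
15) q0 h=13  …::::::[Z]ZZZZZZ…
16) q0 h=12  …::::::[:]ZZZZZZ…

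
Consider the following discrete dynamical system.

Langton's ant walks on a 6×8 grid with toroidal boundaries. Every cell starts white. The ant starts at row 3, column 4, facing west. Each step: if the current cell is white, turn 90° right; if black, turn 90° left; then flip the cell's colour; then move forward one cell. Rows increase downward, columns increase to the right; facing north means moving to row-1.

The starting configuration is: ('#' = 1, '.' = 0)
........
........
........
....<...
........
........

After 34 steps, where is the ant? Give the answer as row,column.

gen 0: ........
........
........
....<...
........
........
gen 1: ........
........
....^...
....#...
........
........
gen 2: ........
........
....#>..
....#...
........
........
gen 3: ........
........
....##..
....#v..
........
........
gen 4: ........
........
....##..
....<#..
........
........
gen 5: ........
........
....##..
.....#..
....v...
........
gen 6: ........
........
....##..
.....#..
...<#...
........
gen 7: ........
........
....##..
...^.#..
...##...
........
gen 8: ........
........
....##..
...#>#..
...##...
........
gen 9: ........
........
....##..
...###..
...#v...
........
gen 10: ........
........
....##..
...###..
...#.>..
........
gen 11: ........
........
....##..
...###..
...#.#..
.....v..
gen 12: ........
........
....##..
...###..
...#.#..
....<#..
gen 13: ........
........
....##..
...###..
...#^#..
....##..
gen 14: ........
........
....##..
...###..
...##>..
....##..
gen 15: ........
........
....##..
...##^..
...##...
....##..
gen 16: ........
........
....##..
...#<...
...##...
....##..
gen 17: ........
........
....##..
...#....
...#v...
....##..
gen 18: ........
........
....##..
...#....
...#.>..
....##..
gen 19: ........
........
....##..
...#....
...#.#..
....#v..
gen 20: ........
........
....##..
...#....
...#.#..
....#.>.
gen 21: ......v.
........
....##..
...#....
...#.#..
....#.#.
gen 22: .....<#.
........
....##..
...#....
...#.#..
....#.#.
gen 23: .....##.
........
....##..
...#....
...#.#..
....#^#.
gen 24: .....##.
........
....##..
...#....
...#.#..
....##>.
gen 25: .....##.
........
....##..
...#....
...#.#^.
....##..
gen 26: .....##.
........
....##..
...#....
...#.##>
....##..
gen 27: .....##.
........
....##..
...#....
...#.###
....##.v
gen 28: .....##.
........
....##..
...#....
...#.###
....##<#
gen 29: .....##.
........
....##..
...#....
...#.#^#
....####
gen 30: .....##.
........
....##..
...#....
...#.<.#
....####
gen 31: .....##.
........
....##..
...#....
...#...#
....#v##
gen 32: .....##.
........
....##..
...#....
...#...#
....#.>#
gen 33: .....##.
........
....##..
...#....
...#..^#
....#..#
gen 34: .....##.
........
....##..
...#....
...#..#>
....#..#

4,7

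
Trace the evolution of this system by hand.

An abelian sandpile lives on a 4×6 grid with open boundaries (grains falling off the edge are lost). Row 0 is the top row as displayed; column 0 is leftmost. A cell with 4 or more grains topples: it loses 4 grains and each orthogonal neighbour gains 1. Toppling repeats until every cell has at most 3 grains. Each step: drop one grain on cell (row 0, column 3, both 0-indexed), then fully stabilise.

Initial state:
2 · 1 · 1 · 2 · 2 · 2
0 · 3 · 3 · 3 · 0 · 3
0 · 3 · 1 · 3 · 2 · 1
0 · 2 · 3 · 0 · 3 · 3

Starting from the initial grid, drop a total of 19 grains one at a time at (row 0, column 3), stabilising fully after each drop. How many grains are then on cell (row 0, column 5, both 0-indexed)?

t=0: 2 · 1 · 1 · 2 · 2 · 2
0 · 3 · 3 · 3 · 0 · 3
0 · 3 · 1 · 3 · 2 · 1
0 · 2 · 3 · 0 · 3 · 3
t=1: 2 · 1 · 1 · 3 · 2 · 2
0 · 3 · 3 · 3 · 0 · 3
0 · 3 · 1 · 3 · 2 · 1
0 · 2 · 3 · 0 · 3 · 3
t=2: 2 · 2 · 3 · 1 · 3 · 2
1 · 1 · 2 · 2 · 1 · 3
1 · 2 · 1 · 1 · 3 · 1
1 · 0 · 1 · 2 · 3 · 3
t=3: 2 · 2 · 3 · 2 · 3 · 2
1 · 1 · 2 · 2 · 1 · 3
1 · 2 · 1 · 1 · 3 · 1
1 · 0 · 1 · 2 · 3 · 3
t=4: 2 · 2 · 3 · 3 · 3 · 2
1 · 1 · 2 · 2 · 1 · 3
1 · 2 · 1 · 1 · 3 · 1
1 · 0 · 1 · 2 · 3 · 3
t=5: 2 · 3 · 0 · 2 · 0 · 3
1 · 1 · 3 · 3 · 2 · 3
1 · 2 · 1 · 1 · 3 · 1
1 · 0 · 1 · 2 · 3 · 3
t=6: 2 · 3 · 0 · 3 · 0 · 3
1 · 1 · 3 · 3 · 2 · 3
1 · 2 · 1 · 1 · 3 · 1
1 · 0 · 1 · 2 · 3 · 3
t=7: 2 · 3 · 2 · 1 · 1 · 3
1 · 2 · 0 · 1 · 3 · 3
1 · 2 · 2 · 2 · 3 · 1
1 · 0 · 1 · 2 · 3 · 3
t=8: 2 · 3 · 2 · 2 · 1 · 3
1 · 2 · 0 · 1 · 3 · 3
1 · 2 · 2 · 2 · 3 · 1
1 · 0 · 1 · 2 · 3 · 3
t=9: 2 · 3 · 2 · 3 · 1 · 3
1 · 2 · 0 · 1 · 3 · 3
1 · 2 · 2 · 2 · 3 · 1
1 · 0 · 1 · 2 · 3 · 3
t=10: 2 · 3 · 3 · 0 · 2 · 3
1 · 2 · 0 · 2 · 3 · 3
1 · 2 · 2 · 2 · 3 · 1
1 · 0 · 1 · 2 · 3 · 3
t=11: 2 · 3 · 3 · 1 · 2 · 3
1 · 2 · 0 · 2 · 3 · 3
1 · 2 · 2 · 2 · 3 · 1
1 · 0 · 1 · 2 · 3 · 3
t=12: 2 · 3 · 3 · 2 · 2 · 3
1 · 2 · 0 · 2 · 3 · 3
1 · 2 · 2 · 2 · 3 · 1
1 · 0 · 1 · 2 · 3 · 3
t=13: 2 · 3 · 3 · 3 · 2 · 3
1 · 2 · 0 · 2 · 3 · 3
1 · 2 · 2 · 2 · 3 · 1
1 · 0 · 1 · 2 · 3 · 3
t=14: 3 · 0 · 1 · 1 · 3 · 3
1 · 3 · 1 · 3 · 3 · 3
1 · 2 · 2 · 2 · 3 · 1
1 · 0 · 1 · 2 · 3 · 3
t=15: 3 · 0 · 1 · 2 · 3 · 3
1 · 3 · 1 · 3 · 3 · 3
1 · 2 · 2 · 2 · 3 · 1
1 · 0 · 1 · 2 · 3 · 3
t=16: 3 · 0 · 1 · 3 · 3 · 3
1 · 3 · 1 · 3 · 3 · 3
1 · 2 · 2 · 2 · 3 · 1
1 · 0 · 1 · 2 · 3 · 3
t=17: 3 · 0 · 2 · 2 · 2 · 1
1 · 3 · 2 · 2 · 3 · 2
1 · 2 · 3 · 1 · 3 · 0
1 · 0 · 2 · 0 · 2 · 1
t=18: 3 · 0 · 2 · 3 · 2 · 1
1 · 3 · 2 · 2 · 3 · 2
1 · 2 · 3 · 1 · 3 · 0
1 · 0 · 2 · 0 · 2 · 1
t=19: 3 · 0 · 3 · 0 · 3 · 1
1 · 3 · 2 · 3 · 3 · 2
1 · 2 · 3 · 1 · 3 · 0
1 · 0 · 2 · 0 · 2 · 1

1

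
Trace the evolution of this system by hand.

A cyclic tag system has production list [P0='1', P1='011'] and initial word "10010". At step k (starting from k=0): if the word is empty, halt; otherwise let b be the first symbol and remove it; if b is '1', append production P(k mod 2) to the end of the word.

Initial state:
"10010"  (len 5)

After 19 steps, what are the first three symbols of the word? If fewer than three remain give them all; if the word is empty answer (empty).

[0] "10010"  (len 5)
[1] "00101"  (len 5)
[2] "0101"  (len 4)
[3] "101"  (len 3)
[4] "01011"  (len 5)
[5] "1011"  (len 4)
[6] "011011"  (len 6)
[7] "11011"  (len 5)
[8] "1011011"  (len 7)
[9] "0110111"  (len 7)
[10] "110111"  (len 6)
[11] "101111"  (len 6)
[12] "01111011"  (len 8)
[13] "1111011"  (len 7)
[14] "111011011"  (len 9)
[15] "110110111"  (len 9)
[16] "10110111011"  (len 11)
[17] "01101110111"  (len 11)
[18] "1101110111"  (len 10)
[19] "1011101111"  (len 10)

101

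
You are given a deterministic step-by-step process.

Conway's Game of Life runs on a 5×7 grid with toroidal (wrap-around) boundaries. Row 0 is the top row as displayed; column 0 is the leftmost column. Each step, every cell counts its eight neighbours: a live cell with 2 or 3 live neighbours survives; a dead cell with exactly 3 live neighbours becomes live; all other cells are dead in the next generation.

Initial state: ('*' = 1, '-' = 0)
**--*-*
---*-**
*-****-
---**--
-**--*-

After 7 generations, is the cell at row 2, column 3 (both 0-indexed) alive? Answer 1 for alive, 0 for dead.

t=0: **--*-*
---*-**
*-****-
---**--
-**--*-
t=1: -*-**--
-------
--*----
------*
-**--**
t=2: **-***-
--**---
-------
***--**
-******
t=3: *------
-***---
*--*--*
-------
-------
t=4: -**----
-***--*
**-*---
-------
-------
t=5: **-*---
---*---
**-*---
-------
-------
t=6: --*----
---**--
--*----
-------
-------
t=7: ---*---
--**---
---*---
-------
-------

1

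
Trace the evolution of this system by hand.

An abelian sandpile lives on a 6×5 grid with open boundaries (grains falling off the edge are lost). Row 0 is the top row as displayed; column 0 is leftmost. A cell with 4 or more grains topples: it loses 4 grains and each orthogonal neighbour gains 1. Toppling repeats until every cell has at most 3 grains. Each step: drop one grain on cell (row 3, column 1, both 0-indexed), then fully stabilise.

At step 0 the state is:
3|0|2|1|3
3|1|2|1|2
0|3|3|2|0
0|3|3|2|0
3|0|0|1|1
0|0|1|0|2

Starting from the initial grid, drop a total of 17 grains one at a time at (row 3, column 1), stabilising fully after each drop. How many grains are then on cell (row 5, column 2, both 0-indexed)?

0) 3|0|2|1|3
3|1|2|1|2
0|3|3|2|0
0|3|3|2|0
3|0|0|1|1
0|0|1|0|2
1) 3|0|2|1|3
3|2|3|1|2
1|1|1|3|0
1|2|1|3|0
3|1|1|1|1
0|0|1|0|2
2) 3|0|2|1|3
3|2|3|1|2
1|1|1|3|0
1|3|1|3|0
3|1|1|1|1
0|0|1|0|2
3) 3|0|2|1|3
3|2|3|1|2
1|2|1|3|0
2|0|2|3|0
3|2|1|1|1
0|0|1|0|2
4) 3|0|2|1|3
3|2|3|1|2
1|2|1|3|0
2|1|2|3|0
3|2|1|1|1
0|0|1|0|2
5) 3|0|2|1|3
3|2|3|1|2
1|2|1|3|0
2|2|2|3|0
3|2|1|1|1
0|0|1|0|2
6) 3|0|2|1|3
3|2|3|1|2
1|2|1|3|0
2|3|2|3|0
3|2|1|1|1
0|0|1|0|2
7) 3|0|2|1|3
3|2|3|1|2
1|3|1|3|0
3|0|3|3|0
3|3|1|1|1
0|0|1|0|2
8) 3|0|2|1|3
3|2|3|1|2
1|3|1|3|0
3|1|3|3|0
3|3|1|1|1
0|0|1|0|2
9) 3|0|2|1|3
3|2|3|1|2
1|3|1|3|0
3|2|3|3|0
3|3|1|1|1
0|0|1|0|2
10) 3|0|2|1|3
3|2|3|1|2
1|3|1|3|0
3|3|3|3|0
3|3|1|1|1
0|0|1|0|2
11) 0|2|3|1|3
2|2|1|3|2
1|0|2|1|1
3|1|3|1|1
1|2|3|2|1
1|1|1|0|2
12) 0|2|3|1|3
2|2|1|3|2
1|0|2|1|1
3|2|3|1|1
1|2|3|2|1
1|1|1|0|2
13) 0|2|3|1|3
2|2|1|3|2
1|0|2|1|1
3|3|3|1|1
1|2|3|2|1
1|1|1|0|2
14) 0|2|3|1|3
2|2|1|3|2
2|1|3|1|1
0|3|1|2|1
3|0|1|3|1
1|2|2|0|2
15) 0|2|3|1|3
2|2|1|3|2
2|2|3|1|1
1|0|2|2|1
3|1|1|3|1
1|2|2|0|2
16) 0|2|3|1|3
2|2|1|3|2
2|2|3|1|1
1|1|2|2|1
3|1|1|3|1
1|2|2|0|2
17) 0|2|3|1|3
2|2|1|3|2
2|2|3|1|1
1|2|2|2|1
3|1|1|3|1
1|2|2|0|2

2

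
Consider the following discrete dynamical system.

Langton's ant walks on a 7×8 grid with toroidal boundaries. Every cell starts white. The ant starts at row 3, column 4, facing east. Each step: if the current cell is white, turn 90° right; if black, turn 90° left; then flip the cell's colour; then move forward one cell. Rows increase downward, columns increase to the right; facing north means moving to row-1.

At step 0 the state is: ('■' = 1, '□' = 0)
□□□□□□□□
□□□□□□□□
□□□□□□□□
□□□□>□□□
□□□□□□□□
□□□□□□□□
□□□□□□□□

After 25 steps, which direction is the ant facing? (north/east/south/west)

south

gen 0: □□□□□□□□
□□□□□□□□
□□□□□□□□
□□□□>□□□
□□□□□□□□
□□□□□□□□
□□□□□□□□
gen 1: □□□□□□□□
□□□□□□□□
□□□□□□□□
□□□□■□□□
□□□□v□□□
□□□□□□□□
□□□□□□□□
gen 2: □□□□□□□□
□□□□□□□□
□□□□□□□□
□□□□■□□□
□□□<■□□□
□□□□□□□□
□□□□□□□□
gen 3: □□□□□□□□
□□□□□□□□
□□□□□□□□
□□□^■□□□
□□□■■□□□
□□□□□□□□
□□□□□□□□
gen 4: □□□□□□□□
□□□□□□□□
□□□□□□□□
□□□■>□□□
□□□■■□□□
□□□□□□□□
□□□□□□□□
gen 5: □□□□□□□□
□□□□□□□□
□□□□^□□□
□□□■□□□□
□□□■■□□□
□□□□□□□□
□□□□□□□□
gen 6: □□□□□□□□
□□□□□□□□
□□□□■>□□
□□□■□□□□
□□□■■□□□
□□□□□□□□
□□□□□□□□
gen 7: □□□□□□□□
□□□□□□□□
□□□□■■□□
□□□■□v□□
□□□■■□□□
□□□□□□□□
□□□□□□□□
gen 8: □□□□□□□□
□□□□□□□□
□□□□■■□□
□□□■<■□□
□□□■■□□□
□□□□□□□□
□□□□□□□□
gen 9: □□□□□□□□
□□□□□□□□
□□□□^■□□
□□□■■■□□
□□□■■□□□
□□□□□□□□
□□□□□□□□
gen 10: □□□□□□□□
□□□□□□□□
□□□<□■□□
□□□■■■□□
□□□■■□□□
□□□□□□□□
□□□□□□□□
gen 11: □□□□□□□□
□□□^□□□□
□□□■□■□□
□□□■■■□□
□□□■■□□□
□□□□□□□□
□□□□□□□□
gen 12: □□□□□□□□
□□□■>□□□
□□□■□■□□
□□□■■■□□
□□□■■□□□
□□□□□□□□
□□□□□□□□
gen 13: □□□□□□□□
□□□■■□□□
□□□■v■□□
□□□■■■□□
□□□■■□□□
□□□□□□□□
□□□□□□□□
gen 14: □□□□□□□□
□□□■■□□□
□□□<■■□□
□□□■■■□□
□□□■■□□□
□□□□□□□□
□□□□□□□□
gen 15: □□□□□□□□
□□□■■□□□
□□□□■■□□
□□□v■■□□
□□□■■□□□
□□□□□□□□
□□□□□□□□
gen 16: □□□□□□□□
□□□■■□□□
□□□□■■□□
□□□□>■□□
□□□■■□□□
□□□□□□□□
□□□□□□□□
gen 17: □□□□□□□□
□□□■■□□□
□□□□^■□□
□□□□□■□□
□□□■■□□□
□□□□□□□□
□□□□□□□□
gen 18: □□□□□□□□
□□□■■□□□
□□□<□■□□
□□□□□■□□
□□□■■□□□
□□□□□□□□
□□□□□□□□
gen 19: □□□□□□□□
□□□^■□□□
□□□■□■□□
□□□□□■□□
□□□■■□□□
□□□□□□□□
□□□□□□□□
gen 20: □□□□□□□□
□□<□■□□□
□□□■□■□□
□□□□□■□□
□□□■■□□□
□□□□□□□□
□□□□□□□□
gen 21: □□^□□□□□
□□■□■□□□
□□□■□■□□
□□□□□■□□
□□□■■□□□
□□□□□□□□
□□□□□□□□
gen 22: □□■>□□□□
□□■□■□□□
□□□■□■□□
□□□□□■□□
□□□■■□□□
□□□□□□□□
□□□□□□□□
gen 23: □□■■□□□□
□□■v■□□□
□□□■□■□□
□□□□□■□□
□□□■■□□□
□□□□□□□□
□□□□□□□□
gen 24: □□■■□□□□
□□<■■□□□
□□□■□■□□
□□□□□■□□
□□□■■□□□
□□□□□□□□
□□□□□□□□
gen 25: □□■■□□□□
□□□■■□□□
□□v■□■□□
□□□□□■□□
□□□■■□□□
□□□□□□□□
□□□□□□□□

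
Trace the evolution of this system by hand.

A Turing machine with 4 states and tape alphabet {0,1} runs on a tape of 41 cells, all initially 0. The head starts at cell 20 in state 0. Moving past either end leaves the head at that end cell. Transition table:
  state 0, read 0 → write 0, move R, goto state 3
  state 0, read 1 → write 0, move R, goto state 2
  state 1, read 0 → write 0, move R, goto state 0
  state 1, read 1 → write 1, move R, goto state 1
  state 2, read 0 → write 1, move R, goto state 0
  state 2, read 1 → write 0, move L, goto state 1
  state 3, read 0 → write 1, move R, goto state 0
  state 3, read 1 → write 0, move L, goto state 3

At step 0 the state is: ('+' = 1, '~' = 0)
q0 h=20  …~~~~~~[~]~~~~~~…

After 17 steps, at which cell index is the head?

37

t=0: q0 h=20  …~~~~~~[~]~~~~~~…
t=1: q3 h=21  …~~~~~~[~]~~~~~~…
t=2: q0 h=22  …~~~~~+[~]~~~~~~…
t=3: q3 h=23  …~~~~+~[~]~~~~~~…
t=4: q0 h=24  …~~~+~+[~]~~~~~~…
t=5: q3 h=25  …~~+~+~[~]~~~~~~…
t=6: q0 h=26  …~+~+~+[~]~~~~~~…
t=7: q3 h=27  …+~+~+~[~]~~~~~~…
t=8: q0 h=28  …~+~+~+[~]~~~~~~…
t=9: q3 h=29  …+~+~+~[~]~~~~~~…
t=10: q0 h=30  …~+~+~+[~]~~~~~~…
t=11: q3 h=31  …+~+~+~[~]~~~~~~…
t=12: q0 h=32  …~+~+~+[~]~~~~~~…
t=13: q3 h=33  …+~+~+~[~]~~~~~~…
t=14: q0 h=34  …~+~+~+[~]~~~~~~|
t=15: q3 h=35  …+~+~+~[~]~~~~~|
t=16: q0 h=36  …~+~+~+[~]~~~~|
t=17: q3 h=37  …+~+~+~[~]~~~|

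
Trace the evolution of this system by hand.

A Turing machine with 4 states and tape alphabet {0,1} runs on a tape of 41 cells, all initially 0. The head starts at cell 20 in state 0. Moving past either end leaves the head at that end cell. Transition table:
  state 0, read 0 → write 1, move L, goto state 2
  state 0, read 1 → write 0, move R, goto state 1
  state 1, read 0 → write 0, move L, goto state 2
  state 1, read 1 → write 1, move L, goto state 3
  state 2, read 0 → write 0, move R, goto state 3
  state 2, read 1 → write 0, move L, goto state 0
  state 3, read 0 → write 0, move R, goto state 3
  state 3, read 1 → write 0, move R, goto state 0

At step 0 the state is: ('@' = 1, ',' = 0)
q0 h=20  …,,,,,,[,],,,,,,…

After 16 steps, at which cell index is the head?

24

gen 0: q0 h=20  …,,,,,,[,],,,,,,…
gen 1: q2 h=19  …,,,,,,[,]@,,,,,…
gen 2: q3 h=20  …,,,,,,[@],,,,,,…
gen 3: q0 h=21  …,,,,,,[,],,,,,,…
gen 4: q2 h=20  …,,,,,,[,]@,,,,,…
gen 5: q3 h=21  …,,,,,,[@],,,,,,…
gen 6: q0 h=22  …,,,,,,[,],,,,,,…
gen 7: q2 h=21  …,,,,,,[,]@,,,,,…
gen 8: q3 h=22  …,,,,,,[@],,,,,,…
gen 9: q0 h=23  …,,,,,,[,],,,,,,…
gen 10: q2 h=22  …,,,,,,[,]@,,,,,…
gen 11: q3 h=23  …,,,,,,[@],,,,,,…
gen 12: q0 h=24  …,,,,,,[,],,,,,,…
gen 13: q2 h=23  …,,,,,,[,]@,,,,,…
gen 14: q3 h=24  …,,,,,,[@],,,,,,…
gen 15: q0 h=25  …,,,,,,[,],,,,,,…
gen 16: q2 h=24  …,,,,,,[,]@,,,,,…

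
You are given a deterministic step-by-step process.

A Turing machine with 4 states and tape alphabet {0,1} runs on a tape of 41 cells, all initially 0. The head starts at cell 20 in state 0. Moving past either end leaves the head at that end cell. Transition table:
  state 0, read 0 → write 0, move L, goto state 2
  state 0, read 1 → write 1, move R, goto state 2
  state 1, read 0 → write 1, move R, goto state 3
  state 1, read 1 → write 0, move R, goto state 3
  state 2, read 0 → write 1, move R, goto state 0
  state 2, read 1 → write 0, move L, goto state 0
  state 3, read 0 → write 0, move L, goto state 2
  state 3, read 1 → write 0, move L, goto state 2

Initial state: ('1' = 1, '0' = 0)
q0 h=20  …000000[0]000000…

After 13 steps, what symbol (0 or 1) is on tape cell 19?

0) q0 h=20  …000000[0]000000…
1) q2 h=19  …000000[0]000000…
2) q0 h=20  …000001[0]000000…
3) q2 h=19  …000000[1]000000…
4) q0 h=18  …000000[0]000000…
5) q2 h=17  …000000[0]000000…
6) q0 h=18  …000001[0]000000…
7) q2 h=17  …000000[1]000000…
8) q0 h=16  …000000[0]000000…
9) q2 h=15  …000000[0]000000…
10) q0 h=16  …000001[0]000000…
11) q2 h=15  …000000[1]000000…
12) q0 h=14  …000000[0]000000…
13) q2 h=13  …000000[0]000000…

0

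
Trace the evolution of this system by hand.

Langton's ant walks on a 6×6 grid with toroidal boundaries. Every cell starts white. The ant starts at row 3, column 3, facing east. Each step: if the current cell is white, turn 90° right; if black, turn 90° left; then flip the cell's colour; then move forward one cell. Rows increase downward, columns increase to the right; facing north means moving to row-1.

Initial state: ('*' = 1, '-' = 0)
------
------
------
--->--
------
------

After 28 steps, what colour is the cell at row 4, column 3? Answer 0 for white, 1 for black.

t=0: ------
------
------
--->--
------
------
t=1: ------
------
------
---*--
---v--
------
t=2: ------
------
------
---*--
--<*--
------
t=3: ------
------
------
--^*--
--**--
------
t=4: ------
------
------
--*>--
--**--
------
t=5: ------
------
---^--
--*---
--**--
------
t=6: ------
------
---*>-
--*---
--**--
------
t=7: ------
------
---**-
--*-v-
--**--
------
t=8: ------
------
---**-
--*<*-
--**--
------
t=9: ------
------
---^*-
--***-
--**--
------
t=10: ------
------
--<-*-
--***-
--**--
------
t=11: ------
--^---
--*-*-
--***-
--**--
------
t=12: ------
--*>--
--*-*-
--***-
--**--
------
t=13: ------
--**--
--*v*-
--***-
--**--
------
t=14: ------
--**--
--<**-
--***-
--**--
------
t=15: ------
--**--
---**-
--v**-
--**--
------
t=16: ------
--**--
---**-
--->*-
--**--
------
t=17: ------
--**--
---^*-
----*-
--**--
------
t=18: ------
--**--
--<-*-
----*-
--**--
------
t=19: ------
--^*--
--*-*-
----*-
--**--
------
t=20: ------
-<-*--
--*-*-
----*-
--**--
------
t=21: -^----
-*-*--
--*-*-
----*-
--**--
------
t=22: -*>---
-*-*--
--*-*-
----*-
--**--
------
t=23: -**---
-*v*--
--*-*-
----*-
--**--
------
t=24: -**---
-<**--
--*-*-
----*-
--**--
------
t=25: -**---
--**--
-v*-*-
----*-
--**--
------
t=26: -**---
--**--
<**-*-
----*-
--**--
------
t=27: -**---
^-**--
***-*-
----*-
--**--
------
t=28: -**---
*>**--
***-*-
----*-
--**--
------

1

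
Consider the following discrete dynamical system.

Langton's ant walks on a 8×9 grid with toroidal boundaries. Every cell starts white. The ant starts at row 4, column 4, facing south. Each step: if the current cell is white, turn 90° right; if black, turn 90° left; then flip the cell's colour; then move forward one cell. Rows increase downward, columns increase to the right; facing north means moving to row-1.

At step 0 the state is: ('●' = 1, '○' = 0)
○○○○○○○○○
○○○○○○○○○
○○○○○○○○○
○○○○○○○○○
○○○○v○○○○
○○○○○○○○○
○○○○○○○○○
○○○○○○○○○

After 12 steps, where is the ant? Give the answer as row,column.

4,6

t=0: ○○○○○○○○○
○○○○○○○○○
○○○○○○○○○
○○○○○○○○○
○○○○v○○○○
○○○○○○○○○
○○○○○○○○○
○○○○○○○○○
t=1: ○○○○○○○○○
○○○○○○○○○
○○○○○○○○○
○○○○○○○○○
○○○<●○○○○
○○○○○○○○○
○○○○○○○○○
○○○○○○○○○
t=2: ○○○○○○○○○
○○○○○○○○○
○○○○○○○○○
○○○^○○○○○
○○○●●○○○○
○○○○○○○○○
○○○○○○○○○
○○○○○○○○○
t=3: ○○○○○○○○○
○○○○○○○○○
○○○○○○○○○
○○○●>○○○○
○○○●●○○○○
○○○○○○○○○
○○○○○○○○○
○○○○○○○○○
t=4: ○○○○○○○○○
○○○○○○○○○
○○○○○○○○○
○○○●●○○○○
○○○●v○○○○
○○○○○○○○○
○○○○○○○○○
○○○○○○○○○
t=5: ○○○○○○○○○
○○○○○○○○○
○○○○○○○○○
○○○●●○○○○
○○○●○>○○○
○○○○○○○○○
○○○○○○○○○
○○○○○○○○○
t=6: ○○○○○○○○○
○○○○○○○○○
○○○○○○○○○
○○○●●○○○○
○○○●○●○○○
○○○○○v○○○
○○○○○○○○○
○○○○○○○○○
t=7: ○○○○○○○○○
○○○○○○○○○
○○○○○○○○○
○○○●●○○○○
○○○●○●○○○
○○○○<●○○○
○○○○○○○○○
○○○○○○○○○
t=8: ○○○○○○○○○
○○○○○○○○○
○○○○○○○○○
○○○●●○○○○
○○○●^●○○○
○○○○●●○○○
○○○○○○○○○
○○○○○○○○○
t=9: ○○○○○○○○○
○○○○○○○○○
○○○○○○○○○
○○○●●○○○○
○○○●●>○○○
○○○○●●○○○
○○○○○○○○○
○○○○○○○○○
t=10: ○○○○○○○○○
○○○○○○○○○
○○○○○○○○○
○○○●●^○○○
○○○●●○○○○
○○○○●●○○○
○○○○○○○○○
○○○○○○○○○
t=11: ○○○○○○○○○
○○○○○○○○○
○○○○○○○○○
○○○●●●>○○
○○○●●○○○○
○○○○●●○○○
○○○○○○○○○
○○○○○○○○○
t=12: ○○○○○○○○○
○○○○○○○○○
○○○○○○○○○
○○○●●●●○○
○○○●●○v○○
○○○○●●○○○
○○○○○○○○○
○○○○○○○○○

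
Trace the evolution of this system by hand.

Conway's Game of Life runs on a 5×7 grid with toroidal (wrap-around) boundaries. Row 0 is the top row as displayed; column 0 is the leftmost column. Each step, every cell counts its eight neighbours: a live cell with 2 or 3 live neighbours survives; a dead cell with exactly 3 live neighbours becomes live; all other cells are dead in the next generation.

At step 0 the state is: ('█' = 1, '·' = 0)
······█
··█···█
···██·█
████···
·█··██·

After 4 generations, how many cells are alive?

26

k=0  ······█
··█···█
···██·█
████···
·█··██·
k=1  █·····█
█··█··█
····███
██····█
·█·████
k=2  ·███···
····█··
·█··█··
·███···
·██·█··
k=3  ·█··█··
·█··█··
·█··█··
█···█··
█···█··
k=4  ██·███·
██████·
██·███·
██·███·
██·███·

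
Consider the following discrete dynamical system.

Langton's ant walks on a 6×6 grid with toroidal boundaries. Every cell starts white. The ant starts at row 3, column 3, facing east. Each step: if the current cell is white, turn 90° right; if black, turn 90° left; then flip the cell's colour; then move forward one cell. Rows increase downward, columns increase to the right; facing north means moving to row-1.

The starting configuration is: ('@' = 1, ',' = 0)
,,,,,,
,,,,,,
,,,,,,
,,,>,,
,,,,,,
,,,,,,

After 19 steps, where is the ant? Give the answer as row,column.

1,2

t=0: ,,,,,,
,,,,,,
,,,,,,
,,,>,,
,,,,,,
,,,,,,
t=1: ,,,,,,
,,,,,,
,,,,,,
,,,@,,
,,,v,,
,,,,,,
t=2: ,,,,,,
,,,,,,
,,,,,,
,,,@,,
,,<@,,
,,,,,,
t=3: ,,,,,,
,,,,,,
,,,,,,
,,^@,,
,,@@,,
,,,,,,
t=4: ,,,,,,
,,,,,,
,,,,,,
,,@>,,
,,@@,,
,,,,,,
t=5: ,,,,,,
,,,,,,
,,,^,,
,,@,,,
,,@@,,
,,,,,,
t=6: ,,,,,,
,,,,,,
,,,@>,
,,@,,,
,,@@,,
,,,,,,
t=7: ,,,,,,
,,,,,,
,,,@@,
,,@,v,
,,@@,,
,,,,,,
t=8: ,,,,,,
,,,,,,
,,,@@,
,,@<@,
,,@@,,
,,,,,,
t=9: ,,,,,,
,,,,,,
,,,^@,
,,@@@,
,,@@,,
,,,,,,
t=10: ,,,,,,
,,,,,,
,,<,@,
,,@@@,
,,@@,,
,,,,,,
t=11: ,,,,,,
,,^,,,
,,@,@,
,,@@@,
,,@@,,
,,,,,,
t=12: ,,,,,,
,,@>,,
,,@,@,
,,@@@,
,,@@,,
,,,,,,
t=13: ,,,,,,
,,@@,,
,,@v@,
,,@@@,
,,@@,,
,,,,,,
t=14: ,,,,,,
,,@@,,
,,<@@,
,,@@@,
,,@@,,
,,,,,,
t=15: ,,,,,,
,,@@,,
,,,@@,
,,v@@,
,,@@,,
,,,,,,
t=16: ,,,,,,
,,@@,,
,,,@@,
,,,>@,
,,@@,,
,,,,,,
t=17: ,,,,,,
,,@@,,
,,,^@,
,,,,@,
,,@@,,
,,,,,,
t=18: ,,,,,,
,,@@,,
,,<,@,
,,,,@,
,,@@,,
,,,,,,
t=19: ,,,,,,
,,^@,,
,,@,@,
,,,,@,
,,@@,,
,,,,,,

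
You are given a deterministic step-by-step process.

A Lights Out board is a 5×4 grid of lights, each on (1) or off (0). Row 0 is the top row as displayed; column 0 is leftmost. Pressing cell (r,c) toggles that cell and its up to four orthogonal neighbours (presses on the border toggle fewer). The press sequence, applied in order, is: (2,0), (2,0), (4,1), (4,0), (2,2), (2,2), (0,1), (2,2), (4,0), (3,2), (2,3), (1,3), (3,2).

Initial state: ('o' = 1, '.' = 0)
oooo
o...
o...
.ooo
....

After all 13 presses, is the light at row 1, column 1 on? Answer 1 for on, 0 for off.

1

gen 0: oooo
o...
o...
.ooo
....
gen 1: oooo
....
.o..
oooo
....
gen 2: oooo
o...
o...
.ooo
....
gen 3: oooo
o...
o...
..oo
ooo.
gen 4: oooo
o...
o...
o.oo
..o.
gen 5: oooo
o.o.
oooo
o..o
..o.
gen 6: oooo
o...
o...
o.oo
..o.
gen 7: ...o
oo..
o...
o.oo
..o.
gen 8: ...o
ooo.
oooo
o..o
..o.
gen 9: ...o
ooo.
oooo
...o
ooo.
gen 10: ...o
ooo.
oo.o
.oo.
oo..
gen 11: ...o
oooo
ooo.
.ooo
oo..
gen 12: ....
oo..
oooo
.ooo
oo..
gen 13: ....
oo..
oo.o
....
ooo.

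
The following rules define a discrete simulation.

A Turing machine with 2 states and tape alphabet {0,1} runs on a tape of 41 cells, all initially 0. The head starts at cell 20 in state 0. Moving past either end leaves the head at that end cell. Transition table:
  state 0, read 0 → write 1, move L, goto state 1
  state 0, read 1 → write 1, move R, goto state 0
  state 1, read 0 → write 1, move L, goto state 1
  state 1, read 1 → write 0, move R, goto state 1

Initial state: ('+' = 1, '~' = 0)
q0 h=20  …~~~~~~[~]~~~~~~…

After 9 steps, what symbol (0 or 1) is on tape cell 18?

1

[0] q0 h=20  …~~~~~~[~]~~~~~~…
[1] q1 h=19  …~~~~~~[~]+~~~~~…
[2] q1 h=18  …~~~~~~[~]++~~~~…
[3] q1 h=17  …~~~~~~[~]+++~~~…
[4] q1 h=16  …~~~~~~[~]++++~~…
[5] q1 h=15  …~~~~~~[~]+++++~…
[6] q1 h=14  …~~~~~~[~]++++++…
[7] q1 h=13  …~~~~~~[~]++++++…
[8] q1 h=12  …~~~~~~[~]++++++…
[9] q1 h=11  …~~~~~~[~]++++++…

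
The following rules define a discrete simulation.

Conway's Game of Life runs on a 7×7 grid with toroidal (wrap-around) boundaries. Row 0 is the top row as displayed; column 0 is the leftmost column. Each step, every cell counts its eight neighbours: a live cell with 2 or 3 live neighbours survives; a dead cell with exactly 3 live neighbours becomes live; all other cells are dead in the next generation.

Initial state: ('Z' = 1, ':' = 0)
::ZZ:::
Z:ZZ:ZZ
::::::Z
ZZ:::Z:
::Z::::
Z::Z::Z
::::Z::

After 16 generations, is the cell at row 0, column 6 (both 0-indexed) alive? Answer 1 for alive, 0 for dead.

[0] ::ZZ:::
Z:ZZ:ZZ
::::::Z
ZZ:::Z:
::Z::::
Z::Z::Z
::::Z::
[1] :ZZ::ZZ
ZZZZZZZ
::Z:Z::
ZZ::::Z
::Z::::
:::Z:::
::Z:Z::
[2] :::::::
:::::::
::::Z::
ZZZZ:::
ZZZ::::
::ZZ:::
:ZZ:ZZ:
[3] :::::::
:::::::
:ZZZ:::
Z::Z:::
Z::::::
Z:::Z::
:ZZ:Z::
[4] :::::::
::Z::::
:ZZZ:::
Z::Z:::
ZZ::::Z
Z::Z:::
:Z:Z:::
[5] ::Z::::
:ZZZ:::
:Z:Z:::
:::Z::Z
:ZZ:::Z
::::::Z
::Z::::
[6] :::::::
:Z:Z:::
ZZ:ZZ::
:Z:Z:::
::Z::ZZ
ZZZ::::
:::::::
[7] :::::::
ZZ:ZZ::
ZZ:ZZ::
:Z:Z:ZZ
:::Z::Z
ZZZ:::Z
:Z:::::
[8] ZZZ::::
ZZ:ZZ::
:::::::
:Z:Z:ZZ
:::ZZ::
:ZZ:::Z
:ZZ::::
[9] :::::::
Z::Z:::
:Z:Z:ZZ
::ZZ:Z:
:Z:ZZ:Z
ZZ:::::
:::Z:::
[10] :::::::
Z:Z:Z:Z
ZZ:Z:ZZ
:Z:::::
:Z:ZZZZ
ZZ:ZZ::
:::::::
[11] :::::::
::ZZZ::
:::ZZZ:
:Z:Z:::
:Z:Z:ZZ
ZZ:Z::Z
:::::::
[12] :::Z:::
::Z::Z:
:::::Z:
Z::Z::Z
:Z:Z:ZZ
:Z::ZZZ
Z::::::
[13] :::::::
::::Z::
::::ZZ:
Z:Z::::
:Z:Z:::
:ZZ:Z::
Z:::ZZZ
[14] ::::Z:Z
::::ZZ:
:::ZZZ:
:ZZZZ::
Z::Z:::
:ZZ:Z:Z
ZZ:ZZZZ
[15] :::::::
::::::Z
:::::::
:Z:::Z:
Z::::Z:
:::::::
:Z:::::
[16] :::::::
:::::::
:::::::
::::::Z
::::::Z
:::::::
:::::::

0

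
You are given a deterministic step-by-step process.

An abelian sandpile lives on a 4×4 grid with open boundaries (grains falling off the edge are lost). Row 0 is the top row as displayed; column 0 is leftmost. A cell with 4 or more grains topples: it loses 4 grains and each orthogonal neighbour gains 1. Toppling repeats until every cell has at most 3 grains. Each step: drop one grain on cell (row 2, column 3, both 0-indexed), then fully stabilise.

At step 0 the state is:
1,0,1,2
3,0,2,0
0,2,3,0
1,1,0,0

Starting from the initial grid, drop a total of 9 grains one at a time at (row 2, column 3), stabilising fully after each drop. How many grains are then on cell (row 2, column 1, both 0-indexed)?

k=0  1,0,1,2
3,0,2,0
0,2,3,0
1,1,0,0
k=1  1,0,1,2
3,0,2,0
0,2,3,1
1,1,0,0
k=2  1,0,1,2
3,0,2,0
0,2,3,2
1,1,0,0
k=3  1,0,1,2
3,0,2,0
0,2,3,3
1,1,0,0
k=4  1,0,1,2
3,0,3,1
0,3,0,1
1,1,1,1
k=5  1,0,1,2
3,0,3,1
0,3,0,2
1,1,1,1
k=6  1,0,1,2
3,0,3,1
0,3,0,3
1,1,1,1
k=7  1,0,1,2
3,0,3,2
0,3,1,0
1,1,1,2
k=8  1,0,1,2
3,0,3,2
0,3,1,1
1,1,1,2
k=9  1,0,1,2
3,0,3,2
0,3,1,2
1,1,1,2

3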